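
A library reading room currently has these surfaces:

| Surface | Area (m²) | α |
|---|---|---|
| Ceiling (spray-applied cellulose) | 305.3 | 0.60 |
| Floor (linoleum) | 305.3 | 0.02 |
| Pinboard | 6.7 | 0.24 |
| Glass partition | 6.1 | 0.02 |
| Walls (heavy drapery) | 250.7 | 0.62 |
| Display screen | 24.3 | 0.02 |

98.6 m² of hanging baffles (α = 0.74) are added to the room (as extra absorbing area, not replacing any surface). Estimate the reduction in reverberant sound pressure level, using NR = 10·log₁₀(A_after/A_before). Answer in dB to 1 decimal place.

Summing Sᵢαᵢ: 183.180 + 6.106 + 1.608 + 0.122 + 155.434 + 0.486 → A_before = 346.936 sabins.
Added absorption = 98.6 × 0.74 = 72.964 sabins.
A_after = 346.936 + 72.964 = 419.900 sabins.
Reduction = 10 log₁₀(A_after/A_before) = 10 log₁₀(1.2103) = 0.8 dB.

0.8 dB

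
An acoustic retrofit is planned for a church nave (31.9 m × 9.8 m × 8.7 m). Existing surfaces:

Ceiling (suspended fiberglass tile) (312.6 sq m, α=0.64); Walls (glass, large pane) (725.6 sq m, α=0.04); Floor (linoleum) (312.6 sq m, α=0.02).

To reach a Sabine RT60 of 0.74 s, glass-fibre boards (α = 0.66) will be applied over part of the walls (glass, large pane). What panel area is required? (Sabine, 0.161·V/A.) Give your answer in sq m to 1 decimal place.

Total absorption A₁ = 312.6·0.64 + 725.6·0.04 + 312.6·0.02
  = 200.064 + 29.024 + 6.252 = 235.340 sq m sabins.
Required A₂ = 0.161·2719.794/0.74 = 591.739 sabins.
ΔA needed = 591.739 − 235.340 = 356.399 sabins.
Each sq m of panel replacing the walls (glass, large pane) adds (0.66 − 0.04) = 0.62 sabins.
Panel area = 356.399 / 0.62 = 574.8 sq m.

574.8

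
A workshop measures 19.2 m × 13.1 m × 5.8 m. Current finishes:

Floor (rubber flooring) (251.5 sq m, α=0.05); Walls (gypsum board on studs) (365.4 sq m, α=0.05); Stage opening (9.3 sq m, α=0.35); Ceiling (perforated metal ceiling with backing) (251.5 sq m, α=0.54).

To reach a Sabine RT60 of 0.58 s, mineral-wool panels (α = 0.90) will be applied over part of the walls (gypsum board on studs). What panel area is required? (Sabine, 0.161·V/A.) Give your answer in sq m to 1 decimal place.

Total absorption A₁ = 251.5*0.05 + 365.4*0.05 + 9.3*0.35 + 251.5*0.54
  = 12.575 + 18.270 + 3.255 + 135.810 = 169.910 sq m sabins.
V = 1458.816 m³. Target absorption A₂ = 0.161 × 1458.816 / 0.58 = 404.947 sabins.
ΔA needed = 404.947 − 169.910 = 235.037 sabins.
Net gain per sq m: Δα = 0.90 − 0.05 = 0.85.
Area = ΔA/Δα = 235.037/0.85 = 276.5 sq m.

276.5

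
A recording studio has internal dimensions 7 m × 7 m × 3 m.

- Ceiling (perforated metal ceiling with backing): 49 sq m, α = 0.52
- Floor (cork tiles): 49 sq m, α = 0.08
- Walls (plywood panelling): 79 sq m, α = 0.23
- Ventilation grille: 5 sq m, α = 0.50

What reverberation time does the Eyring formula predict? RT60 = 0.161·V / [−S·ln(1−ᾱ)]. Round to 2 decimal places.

0.40 seconds

S = Σ Sᵢ = 182.0 sq m.
Σ(Sᵢαᵢ) = 49·0.52 + 49·0.08 + 79·0.23 + 5·0.50 = 50.070.
Mean coefficient ᾱ = A/S = 0.2751.
Eyring denominator: −S ln(1−ᾱ) = 58.553.
V = 7 × 7 × 3 = 147 m³.
T = 0.161·V/[−S·ln(1−ᾱ)] = 0.161·147/58.553 = 0.40 s.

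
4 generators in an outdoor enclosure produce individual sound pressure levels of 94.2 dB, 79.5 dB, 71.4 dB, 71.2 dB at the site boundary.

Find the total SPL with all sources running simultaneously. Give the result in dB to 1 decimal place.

Converting to relative power and adding: 10^(94.2/10) + 10^(79.5/10) + 10^(71.4/10) + 10^(71.2/10) = 2.746e+09.
L_total = 10·log₁₀(2.746e+09) = 94.4 dB.

94.4 dB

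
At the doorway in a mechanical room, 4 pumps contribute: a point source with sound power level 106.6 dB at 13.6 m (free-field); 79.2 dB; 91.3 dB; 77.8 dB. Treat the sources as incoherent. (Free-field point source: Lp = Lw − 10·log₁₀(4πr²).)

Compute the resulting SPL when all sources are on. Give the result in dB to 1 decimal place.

Source at 13.6 m: Lp = 106.6 − 10·log₁₀(4π·13.6²) = 106.6 − 10·log₁₀(2324.276) = 72.9 dB.
Σ 10^(Lᵢ/10) = 1.512e+09.
Back to dB: 10·log₁₀ Σ = 91.8 dB.

91.8 dB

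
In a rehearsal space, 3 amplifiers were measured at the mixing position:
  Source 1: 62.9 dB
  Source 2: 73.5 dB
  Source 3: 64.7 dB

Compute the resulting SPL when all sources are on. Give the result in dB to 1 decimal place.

74.4 dB

Converting to relative power and adding: 10^(62.9/10) + 10^(73.5/10) + 10^(64.7/10) = 2.729e+07.
L_total = 10·log₁₀(2.729e+07) = 74.4 dB.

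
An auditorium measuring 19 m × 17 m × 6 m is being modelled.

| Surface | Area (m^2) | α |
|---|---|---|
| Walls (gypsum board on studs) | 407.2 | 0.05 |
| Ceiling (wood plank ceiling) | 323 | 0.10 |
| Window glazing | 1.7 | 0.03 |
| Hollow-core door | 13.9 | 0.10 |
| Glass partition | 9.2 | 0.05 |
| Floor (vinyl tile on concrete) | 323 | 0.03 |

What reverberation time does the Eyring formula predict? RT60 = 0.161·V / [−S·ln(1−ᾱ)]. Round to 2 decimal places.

4.71 s

Total surface area S = 407.2 + 323 + 1.7 + 13.9 + 9.2 + 323 = 1078.0 m^2.
Absorption A = 407.2·0.05 + 323·0.10 + 1.7·0.03 + 13.9·0.10 + 9.2·0.05 + 323·0.03 = 64.251 sabins.
Mean coefficient ᾱ = A/S = 0.0596.
−S·ln(1−ᾱ) = −1078.0 × ln(1 − 0.0596) = 66.243.
V = 19 × 17 × 6 = 1938 m³.
RT60 = 0.161 × 1938 / 66.243 = 4.71 s.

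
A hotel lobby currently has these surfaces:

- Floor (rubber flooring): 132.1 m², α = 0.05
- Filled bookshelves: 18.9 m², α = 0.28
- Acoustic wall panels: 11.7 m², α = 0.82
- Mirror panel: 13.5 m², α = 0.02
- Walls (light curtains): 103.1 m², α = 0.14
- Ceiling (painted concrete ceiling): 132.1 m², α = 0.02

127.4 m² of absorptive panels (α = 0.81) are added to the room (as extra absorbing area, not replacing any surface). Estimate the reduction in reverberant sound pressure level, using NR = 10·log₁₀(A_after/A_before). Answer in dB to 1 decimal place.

Equivalent absorption area: A_before = 132.1*0.05 + 18.9*0.28 + 11.7*0.82 + 13.5*0.02 + 103.1*0.14 + 132.1*0.02 = 38.837 m².
Treatment contributes 127.4·0.81 = 103.194 sabins.
A_after = 38.837 + 103.194 = 142.031 sabins.
Reduction = 10 log₁₀(A_after/A_before) = 10 log₁₀(3.6571) = 5.6 dB.

5.6 dB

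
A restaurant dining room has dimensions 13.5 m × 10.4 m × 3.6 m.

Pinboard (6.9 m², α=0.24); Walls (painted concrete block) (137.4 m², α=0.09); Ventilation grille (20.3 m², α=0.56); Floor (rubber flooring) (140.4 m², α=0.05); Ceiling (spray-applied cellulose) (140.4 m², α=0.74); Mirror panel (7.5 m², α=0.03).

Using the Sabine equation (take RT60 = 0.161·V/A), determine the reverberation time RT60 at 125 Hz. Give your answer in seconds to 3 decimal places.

0.596 s

Summing Sᵢαᵢ: 1.656 + 12.366 + 11.368 + 7.020 + 103.896 + 0.225 → A = 136.531 sabins.
Volume V = 13.5 × 10.4 × 3.6 = 505.44 m³.
RT60 = 0.161 · V / A = 0.161 × 505.44 / 136.531 = 0.596 s.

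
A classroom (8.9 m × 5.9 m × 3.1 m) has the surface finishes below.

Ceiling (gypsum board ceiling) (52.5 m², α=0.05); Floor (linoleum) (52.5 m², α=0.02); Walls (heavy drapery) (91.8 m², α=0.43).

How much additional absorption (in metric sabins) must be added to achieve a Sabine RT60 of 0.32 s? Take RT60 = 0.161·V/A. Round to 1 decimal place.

A₁ = Σ Sᵢαᵢ = 52.5·0.05 + 52.5·0.02 + 91.8·0.43 = 43.149 sabins.
For T = 0.32 s, need A₂ = 0.161·V/T = 0.161·162.781/0.32 = 81.899 sabins.
Shortfall: 81.899 − 43.149 = 38.8 sabins.

38.8 sabins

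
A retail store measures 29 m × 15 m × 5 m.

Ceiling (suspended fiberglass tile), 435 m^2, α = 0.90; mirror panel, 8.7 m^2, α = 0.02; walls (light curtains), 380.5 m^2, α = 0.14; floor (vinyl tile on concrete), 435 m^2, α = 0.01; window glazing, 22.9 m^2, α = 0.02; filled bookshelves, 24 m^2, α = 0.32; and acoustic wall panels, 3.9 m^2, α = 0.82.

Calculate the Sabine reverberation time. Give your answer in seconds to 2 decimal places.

Summing Sᵢαᵢ: 391.500 + 0.174 + 53.270 + 4.350 + 0.458 + 7.680 + 3.198 → A = 460.630 sabins.
Room volume: 2175 m³.
RT60 = 0.161 · V / A = 0.161 × 2175 / 460.630 = 0.76 s.

0.76 sec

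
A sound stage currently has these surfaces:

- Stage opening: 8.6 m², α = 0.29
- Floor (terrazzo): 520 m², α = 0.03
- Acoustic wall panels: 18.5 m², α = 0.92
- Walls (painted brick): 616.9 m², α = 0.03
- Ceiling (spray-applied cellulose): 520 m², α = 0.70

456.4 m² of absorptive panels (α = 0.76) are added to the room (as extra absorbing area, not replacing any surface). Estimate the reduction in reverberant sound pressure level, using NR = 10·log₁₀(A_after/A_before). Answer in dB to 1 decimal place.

2.6 dB

Equivalent absorption area: A_before = 8.6×0.29 + 520×0.03 + 18.5×0.92 + 616.9×0.03 + 520×0.70 = 417.621 m².
Added absorption = 456.4 × 0.76 = 346.864 sabins.
New total A_after = 764.485 sabins.
Reduction = 10 log₁₀(A_after/A_before) = 10 log₁₀(1.8306) = 2.6 dB.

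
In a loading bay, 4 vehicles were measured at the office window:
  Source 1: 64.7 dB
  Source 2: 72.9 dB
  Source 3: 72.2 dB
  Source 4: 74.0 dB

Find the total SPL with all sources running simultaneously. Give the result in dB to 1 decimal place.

Converting to relative power and adding: 10^(64.7/10) + 10^(72.9/10) + 10^(72.2/10) + 10^(74.0/10) = 6.416e+07.
Combined level = 10 log₁₀(6.416e+07) = 78.1 dB.

78.1 dB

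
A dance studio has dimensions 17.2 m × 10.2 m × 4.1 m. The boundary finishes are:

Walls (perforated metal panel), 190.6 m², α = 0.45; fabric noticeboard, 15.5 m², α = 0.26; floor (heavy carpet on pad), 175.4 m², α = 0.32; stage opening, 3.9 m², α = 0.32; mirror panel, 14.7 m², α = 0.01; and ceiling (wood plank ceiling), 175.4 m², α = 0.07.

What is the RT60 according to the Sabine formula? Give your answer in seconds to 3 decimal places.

0.726 s

Equivalent absorption area: A = 190.6×0.45 + 15.5×0.26 + 175.4×0.32 + 3.9×0.32 + 14.7×0.01 + 175.4×0.07 = 159.601 m².
Volume V = 17.2 × 10.2 × 4.1 = 719.304 m³.
RT60 = 0.161 · V / A = 0.161 × 719.304 / 159.601 = 0.726 s.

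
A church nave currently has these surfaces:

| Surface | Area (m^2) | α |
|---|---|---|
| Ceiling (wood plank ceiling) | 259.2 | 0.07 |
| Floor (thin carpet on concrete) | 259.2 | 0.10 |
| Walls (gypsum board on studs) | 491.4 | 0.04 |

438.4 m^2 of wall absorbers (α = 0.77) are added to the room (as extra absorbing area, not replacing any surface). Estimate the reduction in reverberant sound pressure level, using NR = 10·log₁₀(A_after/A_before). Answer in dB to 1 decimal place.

A_before = Σ Sᵢαᵢ = 259.2·0.07 + 259.2·0.10 + 491.4·0.04 = 63.720 sabins.
Added absorption = 438.4 × 0.77 = 337.568 sabins.
New total A_after = 401.288 sabins.
Reduction = 10 log₁₀(A_after/A_before) = 10 log₁₀(6.2977) = 8.0 dB.

8.0 dB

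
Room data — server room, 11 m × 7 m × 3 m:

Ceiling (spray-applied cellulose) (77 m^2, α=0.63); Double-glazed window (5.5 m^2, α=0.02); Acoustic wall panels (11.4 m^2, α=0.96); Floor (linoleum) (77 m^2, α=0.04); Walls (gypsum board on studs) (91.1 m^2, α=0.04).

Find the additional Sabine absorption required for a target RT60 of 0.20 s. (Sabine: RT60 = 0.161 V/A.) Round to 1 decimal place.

119.7 sabins

A₁ = Σ Sᵢαᵢ = 77·0.63 + 5.5·0.02 + 11.4·0.96 + 77·0.04 + 91.1·0.04 = 66.288 sabins.
For T = 0.20 s, need A₂ = 0.161·V/T = 0.161·231/0.20 = 185.955 sabins.
Additional absorption ΔA = 185.955 − 66.288 = 119.7 sabins.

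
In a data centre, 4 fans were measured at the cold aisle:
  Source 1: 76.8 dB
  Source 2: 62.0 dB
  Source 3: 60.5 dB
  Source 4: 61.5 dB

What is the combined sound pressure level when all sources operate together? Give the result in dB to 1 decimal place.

77.2 dB

Σ 10^(Lᵢ/10) = 5.198e+07.
Combined level = 10 log₁₀(5.198e+07) = 77.2 dB.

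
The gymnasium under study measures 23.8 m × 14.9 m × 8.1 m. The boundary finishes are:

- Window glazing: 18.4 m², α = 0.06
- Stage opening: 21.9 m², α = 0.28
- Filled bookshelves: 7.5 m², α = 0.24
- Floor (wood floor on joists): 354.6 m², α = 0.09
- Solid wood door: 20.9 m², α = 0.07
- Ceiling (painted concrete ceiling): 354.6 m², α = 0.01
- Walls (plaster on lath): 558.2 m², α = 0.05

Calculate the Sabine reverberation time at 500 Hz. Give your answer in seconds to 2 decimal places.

6.26 s

Total absorption A = 18.4×0.06 + 21.9×0.28 + 7.5×0.24 + 354.6×0.09 + 20.9×0.07 + 354.6×0.01 + 558.2×0.05
  = 1.104 + 6.132 + 1.800 + 31.914 + 1.463 + 3.546 + 27.910 = 73.869 m² sabins.
Volume V = 23.8 × 14.9 × 8.1 = 2872.422 m³.
T = 0.161 V/A = 0.161·2872.422/73.869 = 6.26 s.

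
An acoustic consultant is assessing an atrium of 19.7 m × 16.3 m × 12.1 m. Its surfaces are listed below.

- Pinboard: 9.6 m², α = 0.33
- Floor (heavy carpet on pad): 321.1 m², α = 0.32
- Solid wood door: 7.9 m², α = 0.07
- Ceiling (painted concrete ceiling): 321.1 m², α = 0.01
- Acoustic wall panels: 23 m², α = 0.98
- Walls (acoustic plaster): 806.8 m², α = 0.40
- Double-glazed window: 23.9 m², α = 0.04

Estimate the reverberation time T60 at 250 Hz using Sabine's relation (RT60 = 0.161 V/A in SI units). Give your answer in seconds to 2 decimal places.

1.37 seconds

A = Σ Sᵢαᵢ = 9.6×0.33 + 321.1×0.32 + 7.9×0.07 + 321.1×0.01 + 23×0.98 + 806.8×0.40 + 23.9×0.04 = 455.900 sabins.
Room volume: 3885.431 m³.
RT60 = 0.161 · V / A = 0.161 × 3885.431 / 455.900 = 1.37 s.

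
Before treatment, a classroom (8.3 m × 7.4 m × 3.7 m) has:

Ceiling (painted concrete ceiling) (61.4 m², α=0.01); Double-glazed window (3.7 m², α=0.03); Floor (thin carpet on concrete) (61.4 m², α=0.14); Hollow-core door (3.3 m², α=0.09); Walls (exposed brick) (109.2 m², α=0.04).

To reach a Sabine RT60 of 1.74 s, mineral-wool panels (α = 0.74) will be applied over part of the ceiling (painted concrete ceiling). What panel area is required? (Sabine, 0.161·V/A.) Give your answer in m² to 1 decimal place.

A₁ = Σ Sᵢαᵢ = 61.4*0.01 + 3.7*0.03 + 61.4*0.14 + 3.3*0.09 + 109.2*0.04 = 13.986 sabins.
Required A₂ = 0.161·227.254/1.74 = 21.028 sabins.
Absorption to add: 21.028 − 13.986 = 7.042 sabins.
Net gain per m²: Δα = 0.74 − 0.01 = 0.73.
Panel area = 7.042 / 0.73 = 9.6 m².

9.6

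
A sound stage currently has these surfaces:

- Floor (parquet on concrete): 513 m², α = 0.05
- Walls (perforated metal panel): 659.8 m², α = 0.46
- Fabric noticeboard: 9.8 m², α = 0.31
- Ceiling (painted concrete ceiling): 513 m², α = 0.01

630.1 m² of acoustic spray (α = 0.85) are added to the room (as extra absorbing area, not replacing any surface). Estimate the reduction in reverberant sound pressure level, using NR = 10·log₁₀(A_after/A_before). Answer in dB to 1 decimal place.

Total absorption A_before = 513*0.05 + 659.8*0.46 + 9.8*0.31 + 513*0.01
  = 25.650 + 303.508 + 3.038 + 5.130 = 337.326 m² sabins.
Treatment contributes 630.1·0.85 = 535.585 sabins.
A_after = 337.326 + 535.585 = 872.911 sabins.
Reduction = 10 log₁₀(A_after/A_before) = 10 log₁₀(2.5877) = 4.1 dB.

4.1 dB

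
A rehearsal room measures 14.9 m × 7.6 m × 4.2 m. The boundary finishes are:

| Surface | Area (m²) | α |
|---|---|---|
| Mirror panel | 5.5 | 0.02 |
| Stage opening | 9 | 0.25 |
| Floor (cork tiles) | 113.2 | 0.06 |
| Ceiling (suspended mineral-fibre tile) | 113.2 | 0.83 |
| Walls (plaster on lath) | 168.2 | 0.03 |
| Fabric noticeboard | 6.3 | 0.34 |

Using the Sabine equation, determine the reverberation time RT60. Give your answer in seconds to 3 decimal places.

0.694 seconds

Total absorption A = 5.5*0.02 + 9*0.25 + 113.2*0.06 + 113.2*0.83 + 168.2*0.03 + 6.3*0.34
  = 0.110 + 2.250 + 6.792 + 93.956 + 5.046 + 2.142 = 110.296 m² sabins.
V = 14.9·7.6·4.2 = 475.608 m³.
RT60 = 0.161 · V / A = 0.161 × 475.608 / 110.296 = 0.694 s.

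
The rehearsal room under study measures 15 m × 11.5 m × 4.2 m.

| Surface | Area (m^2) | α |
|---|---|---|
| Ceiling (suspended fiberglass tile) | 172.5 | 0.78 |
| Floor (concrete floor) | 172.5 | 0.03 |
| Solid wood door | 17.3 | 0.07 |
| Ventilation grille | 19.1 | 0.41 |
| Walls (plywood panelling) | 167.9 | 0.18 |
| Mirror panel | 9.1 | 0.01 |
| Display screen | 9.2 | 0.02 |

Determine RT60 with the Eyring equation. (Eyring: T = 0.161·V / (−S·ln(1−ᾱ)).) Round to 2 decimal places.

0.54 seconds

Total surface area S = 172.5 + 172.5 + 17.3 + 19.1 + 167.9 + 9.1 + 9.2 = 567.6 m^2.
Absorption A = 172.5×0.78 + 172.5×0.03 + 17.3×0.07 + 19.1×0.41 + 167.9×0.18 + 9.1×0.01 + 9.2×0.02 = 179.264 sabins.
Mean coefficient ᾱ = A/S = 0.3158.
−S·ln(1−ᾱ) = −567.6 × ln(1 − 0.3158) = 215.407.
V = 15 × 11.5 × 4.2 = 724.5 m³.
RT60 = 0.161 × 724.5 / 215.407 = 0.54 s.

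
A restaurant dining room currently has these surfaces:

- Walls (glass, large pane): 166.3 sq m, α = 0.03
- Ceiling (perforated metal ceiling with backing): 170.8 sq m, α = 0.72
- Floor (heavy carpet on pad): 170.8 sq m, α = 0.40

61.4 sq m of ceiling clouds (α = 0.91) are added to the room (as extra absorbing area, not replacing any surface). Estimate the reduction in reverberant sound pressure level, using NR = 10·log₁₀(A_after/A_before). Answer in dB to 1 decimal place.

1.1 dB

Equivalent absorption area: A_before = 166.3·0.03 + 170.8·0.72 + 170.8·0.40 = 196.285 sq m.
Added absorption = 61.4 × 0.91 = 55.874 sabins.
New total A_after = 252.159 sabins.
Reduction = 10 log₁₀(A_after/A_before) = 10 log₁₀(1.2847) = 1.1 dB.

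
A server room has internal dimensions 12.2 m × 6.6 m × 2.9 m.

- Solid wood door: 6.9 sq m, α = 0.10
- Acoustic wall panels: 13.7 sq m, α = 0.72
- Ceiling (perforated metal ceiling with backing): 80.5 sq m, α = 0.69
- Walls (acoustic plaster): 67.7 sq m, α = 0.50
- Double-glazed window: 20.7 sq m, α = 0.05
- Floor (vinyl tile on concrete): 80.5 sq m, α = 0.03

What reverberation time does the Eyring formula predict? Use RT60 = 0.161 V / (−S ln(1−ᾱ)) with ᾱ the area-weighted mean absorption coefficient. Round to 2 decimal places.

0.29 seconds

S = Σ Sᵢ = 270.0 sq m.
Absorption A = 6.9·0.10 + 13.7·0.72 + 80.5·0.69 + 67.7·0.50 + 20.7·0.05 + 80.5·0.03 = 103.399 sabins.
Mean coefficient ᾱ = A/S = 0.3830.
Eyring denominator: −S ln(1−ᾱ) = 130.379.
V = 12.2 × 6.6 × 2.9 = 233.508 m³.
RT60 = 0.161 × 233.508 / 130.379 = 0.29 s.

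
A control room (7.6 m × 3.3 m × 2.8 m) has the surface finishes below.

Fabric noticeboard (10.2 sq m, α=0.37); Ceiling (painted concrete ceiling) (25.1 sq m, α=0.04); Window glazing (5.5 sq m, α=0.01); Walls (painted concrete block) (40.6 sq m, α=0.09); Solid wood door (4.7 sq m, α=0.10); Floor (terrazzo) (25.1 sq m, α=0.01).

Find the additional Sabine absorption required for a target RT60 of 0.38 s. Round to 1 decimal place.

20.5 sabins

Total absorption A₁ = 10.2*0.37 + 25.1*0.04 + 5.5*0.01 + 40.6*0.09 + 4.7*0.10 + 25.1*0.01
  = 3.774 + 1.004 + 0.055 + 3.654 + 0.470 + 0.251 = 9.208 sq m sabins.
For T = 0.38 s, need A₂ = 0.161·V/T = 0.161·70.224/0.38 = 29.753 sabins.
Shortfall: 29.753 − 9.208 = 20.5 sabins.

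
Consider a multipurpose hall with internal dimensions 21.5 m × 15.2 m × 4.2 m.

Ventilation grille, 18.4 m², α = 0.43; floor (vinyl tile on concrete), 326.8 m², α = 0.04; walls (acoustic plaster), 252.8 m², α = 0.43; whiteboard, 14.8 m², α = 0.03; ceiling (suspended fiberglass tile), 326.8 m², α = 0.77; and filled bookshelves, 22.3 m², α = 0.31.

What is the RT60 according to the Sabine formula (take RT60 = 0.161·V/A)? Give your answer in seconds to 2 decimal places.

A = Σ Sᵢαᵢ = 18.4*0.43 + 326.8*0.04 + 252.8*0.43 + 14.8*0.03 + 326.8*0.77 + 22.3*0.31 = 388.681 sabins.
V = 21.5·15.2·4.2 = 1372.56 m³.
T = 0.161 V/A = 0.161·1372.56/388.681 = 0.57 s.

0.57 s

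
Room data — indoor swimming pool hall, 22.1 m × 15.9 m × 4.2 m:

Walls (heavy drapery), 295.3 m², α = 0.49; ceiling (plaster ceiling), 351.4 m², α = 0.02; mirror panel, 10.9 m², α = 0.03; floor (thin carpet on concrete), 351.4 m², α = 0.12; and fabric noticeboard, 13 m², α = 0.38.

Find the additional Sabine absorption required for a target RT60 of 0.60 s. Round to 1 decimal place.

Equivalent absorption area: A₁ = 295.3*0.49 + 351.4*0.02 + 10.9*0.03 + 351.4*0.12 + 13*0.38 = 199.160 m².
Target A₂ = 0.161·1475.838/0.60 = 396.017 sabins (V = 1475.838 m³).
Additional absorption ΔA = 396.017 − 199.160 = 196.9 sabins.

196.9 sabins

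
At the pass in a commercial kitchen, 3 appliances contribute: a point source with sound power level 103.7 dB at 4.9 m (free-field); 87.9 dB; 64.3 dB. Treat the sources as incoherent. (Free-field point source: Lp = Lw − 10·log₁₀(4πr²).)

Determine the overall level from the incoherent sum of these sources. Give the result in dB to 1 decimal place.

Source at 4.9 m: Lp = 103.7 − 10·log₁₀(4π·4.9²) = 103.7 − 10·log₁₀(301.719) = 78.9 dB.
Converting to relative power and adding: 10^(78.9/10) + 10^(87.9/10) + 10^(64.3/10) = 6.969e+08.
Combined level = 10 log₁₀(6.969e+08) = 88.4 dB.

88.4 dB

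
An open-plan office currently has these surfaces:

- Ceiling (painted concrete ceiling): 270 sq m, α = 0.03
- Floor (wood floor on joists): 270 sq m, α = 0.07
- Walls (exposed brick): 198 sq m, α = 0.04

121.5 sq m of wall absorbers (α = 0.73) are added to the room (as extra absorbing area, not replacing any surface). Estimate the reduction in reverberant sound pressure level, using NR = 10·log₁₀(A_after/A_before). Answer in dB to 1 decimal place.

5.5 dB

Summing Sᵢαᵢ: 8.100 + 18.900 + 7.920 → A_before = 34.920 sabins.
Treatment contributes 121.5·0.73 = 88.695 sabins.
New total A_after = 123.615 sabins.
Reduction = 10 log₁₀(A_after/A_before) = 10 log₁₀(3.5399) = 5.5 dB.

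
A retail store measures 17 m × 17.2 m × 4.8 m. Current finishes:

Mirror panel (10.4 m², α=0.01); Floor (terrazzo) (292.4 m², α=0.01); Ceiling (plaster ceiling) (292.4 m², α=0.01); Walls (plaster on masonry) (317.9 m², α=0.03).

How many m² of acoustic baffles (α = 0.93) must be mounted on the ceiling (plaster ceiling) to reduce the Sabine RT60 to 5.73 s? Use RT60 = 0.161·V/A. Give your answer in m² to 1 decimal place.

26.0

Summing Sᵢαᵢ: 0.104 + 2.924 + 2.924 + 9.537 → A₁ = 15.489 sabins.
V = 1403.52 m³. Target absorption A₂ = 0.161 × 1403.52 / 5.73 = 39.436 sabins.
Absorption to add: 39.436 − 15.489 = 23.947 sabins.
Each m² of panel replacing the ceiling (plaster ceiling) adds (0.93 − 0.01) = 0.92 sabins.
Panel area = 23.947 / 0.92 = 26.0 m².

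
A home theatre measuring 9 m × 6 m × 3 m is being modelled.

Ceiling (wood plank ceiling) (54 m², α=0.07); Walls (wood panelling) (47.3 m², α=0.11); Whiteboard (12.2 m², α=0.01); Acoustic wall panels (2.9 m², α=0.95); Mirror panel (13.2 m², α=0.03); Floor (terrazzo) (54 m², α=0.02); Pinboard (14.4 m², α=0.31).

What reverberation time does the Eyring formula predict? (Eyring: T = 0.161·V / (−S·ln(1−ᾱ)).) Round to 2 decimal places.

1.40 sec

S = Σ Sᵢ = 198.0 m².
Absorption A = 54×0.07 + 47.3×0.11 + 12.2×0.01 + 2.9×0.95 + 13.2×0.03 + 54×0.02 + 14.4×0.31 = 17.800 sabins.
ᾱ = 17.800 / 198.0 = 0.0899.
−S·ln(1−ᾱ) = −198.0 × ln(1 − 0.0899) = 18.652.
V = 9 × 6 × 3 = 162 m³.
RT60 = 0.161 × 162 / 18.652 = 1.40 s.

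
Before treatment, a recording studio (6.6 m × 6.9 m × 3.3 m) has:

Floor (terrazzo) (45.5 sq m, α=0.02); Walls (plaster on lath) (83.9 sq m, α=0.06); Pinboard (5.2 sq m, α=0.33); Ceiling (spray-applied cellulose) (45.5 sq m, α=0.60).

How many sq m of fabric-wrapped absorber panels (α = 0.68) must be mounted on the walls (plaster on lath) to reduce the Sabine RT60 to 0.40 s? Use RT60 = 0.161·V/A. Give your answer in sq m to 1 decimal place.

Total absorption A₁ = 45.5·0.02 + 83.9·0.06 + 5.2·0.33 + 45.5·0.60
  = 0.910 + 5.034 + 1.716 + 27.300 = 34.960 sq m sabins.
Required A₂ = 0.161·150.282/0.40 = 60.489 sabins.
ΔA needed = 60.489 − 34.960 = 25.529 sabins.
Each sq m of panel replacing the walls (plaster on lath) adds (0.68 − 0.06) = 0.62 sabins.
Area = ΔA/Δα = 25.529/0.62 = 41.2 sq m.

41.2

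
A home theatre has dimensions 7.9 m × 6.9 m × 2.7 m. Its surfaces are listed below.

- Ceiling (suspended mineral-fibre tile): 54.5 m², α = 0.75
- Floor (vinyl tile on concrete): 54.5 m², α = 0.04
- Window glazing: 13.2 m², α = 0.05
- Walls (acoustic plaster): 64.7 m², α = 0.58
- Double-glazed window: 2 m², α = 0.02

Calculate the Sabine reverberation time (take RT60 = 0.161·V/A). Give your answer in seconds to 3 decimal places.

Total absorption A = 54.5·0.75 + 54.5·0.04 + 13.2·0.05 + 64.7·0.58 + 2·0.02
  = 40.875 + 2.180 + 0.660 + 37.526 + 0.040 = 81.281 m² sabins.
Room volume: 147.177 m³.
T = 0.161 V/A = 0.161·147.177/81.281 = 0.292 s.

0.292 s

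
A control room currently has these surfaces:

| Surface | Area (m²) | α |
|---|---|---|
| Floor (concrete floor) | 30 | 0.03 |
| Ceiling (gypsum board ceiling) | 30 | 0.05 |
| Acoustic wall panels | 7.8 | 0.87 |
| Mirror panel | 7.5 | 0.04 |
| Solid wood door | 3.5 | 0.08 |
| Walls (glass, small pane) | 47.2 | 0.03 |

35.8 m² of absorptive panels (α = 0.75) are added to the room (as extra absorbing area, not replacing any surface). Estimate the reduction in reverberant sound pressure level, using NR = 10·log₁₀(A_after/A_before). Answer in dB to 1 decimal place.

A_before = Σ Sᵢαᵢ = 30·0.03 + 30·0.05 + 7.8·0.87 + 7.5·0.04 + 3.5·0.08 + 47.2·0.03 = 11.182 sabins.
Added absorption = 35.8 × 0.75 = 26.850 sabins.
A_after = 11.182 + 26.850 = 38.032 sabins.
Reduction = 10 log₁₀(A_after/A_before) = 10 log₁₀(3.4012) = 5.3 dB.

5.3 dB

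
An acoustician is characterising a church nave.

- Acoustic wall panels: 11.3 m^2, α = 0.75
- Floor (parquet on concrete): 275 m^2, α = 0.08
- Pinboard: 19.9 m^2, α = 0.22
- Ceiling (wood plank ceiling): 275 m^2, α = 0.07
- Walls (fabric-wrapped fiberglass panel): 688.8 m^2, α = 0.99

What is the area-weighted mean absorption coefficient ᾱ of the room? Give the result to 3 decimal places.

Total surface area S = 1270.0 m^2.
Weighted sum Σ Sα = 736.015.
ᾱ = 736.015 / 1270.0 = 0.580.

0.580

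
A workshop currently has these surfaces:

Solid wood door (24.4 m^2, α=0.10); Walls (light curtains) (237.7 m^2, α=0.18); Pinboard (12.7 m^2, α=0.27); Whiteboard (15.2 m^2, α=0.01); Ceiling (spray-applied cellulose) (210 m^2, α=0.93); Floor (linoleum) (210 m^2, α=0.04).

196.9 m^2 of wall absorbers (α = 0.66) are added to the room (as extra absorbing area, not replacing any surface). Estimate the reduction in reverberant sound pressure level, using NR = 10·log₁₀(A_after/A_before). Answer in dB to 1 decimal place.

1.8 dB

Equivalent absorption area: A_before = 24.4·0.10 + 237.7·0.18 + 12.7·0.27 + 15.2·0.01 + 210·0.93 + 210·0.04 = 252.507 m^2.
Treatment contributes 196.9·0.66 = 129.954 sabins.
New total A_after = 382.461 sabins.
NR = 10·log₁₀(382.461/252.507) = 1.8 dB.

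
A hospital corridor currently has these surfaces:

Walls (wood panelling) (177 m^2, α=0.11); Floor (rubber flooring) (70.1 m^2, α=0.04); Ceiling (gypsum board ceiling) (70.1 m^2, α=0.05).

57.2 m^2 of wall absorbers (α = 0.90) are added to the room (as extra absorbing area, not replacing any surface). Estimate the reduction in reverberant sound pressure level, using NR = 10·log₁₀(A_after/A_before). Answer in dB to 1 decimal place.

A_before = Σ Sᵢαᵢ = 177·0.11 + 70.1·0.04 + 70.1·0.05 = 25.779 sabins.
Treatment contributes 57.2·0.90 = 51.480 sabins.
New total A_after = 77.259 sabins.
Reduction = 10 log₁₀(A_after/A_before) = 10 log₁₀(2.9970) = 4.8 dB.

4.8 dB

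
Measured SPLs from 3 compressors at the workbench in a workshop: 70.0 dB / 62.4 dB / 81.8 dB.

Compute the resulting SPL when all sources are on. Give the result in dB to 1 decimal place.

Σ 10^(Lᵢ/10) = 1.631e+08.
L_total = 10·log₁₀(1.631e+08) = 82.1 dB.

82.1 dB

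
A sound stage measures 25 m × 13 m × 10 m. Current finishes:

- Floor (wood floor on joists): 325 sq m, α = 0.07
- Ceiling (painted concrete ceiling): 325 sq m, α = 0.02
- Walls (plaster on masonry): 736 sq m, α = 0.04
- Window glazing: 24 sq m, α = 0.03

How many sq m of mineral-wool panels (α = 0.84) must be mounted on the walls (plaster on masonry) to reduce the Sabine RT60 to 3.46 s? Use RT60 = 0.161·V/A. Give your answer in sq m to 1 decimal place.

Total absorption A₁ = 325×0.07 + 325×0.02 + 736×0.04 + 24×0.03
  = 22.750 + 6.500 + 29.440 + 0.720 = 59.410 sq m sabins.
Required A₂ = 0.161·3250/3.46 = 151.228 sabins.
Absorption to add: 151.228 − 59.410 = 91.818 sabins.
Each sq m of panel replacing the walls (plaster on masonry) adds (0.84 − 0.04) = 0.80 sabins.
Panel area = 91.818 / 0.80 = 114.8 sq m.

114.8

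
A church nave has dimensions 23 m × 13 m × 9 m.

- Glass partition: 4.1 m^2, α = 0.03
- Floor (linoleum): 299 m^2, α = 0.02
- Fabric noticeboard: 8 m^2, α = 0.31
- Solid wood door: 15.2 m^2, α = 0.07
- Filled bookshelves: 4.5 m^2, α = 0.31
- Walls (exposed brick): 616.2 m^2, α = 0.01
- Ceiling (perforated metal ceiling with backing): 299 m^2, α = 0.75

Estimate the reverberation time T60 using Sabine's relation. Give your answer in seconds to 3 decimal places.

1.794 s

Summing Sᵢαᵢ: 0.123 + 5.980 + 2.480 + 1.064 + 1.395 + 6.162 + 224.250 → A = 241.454 sabins.
V = 23·13·9 = 2691 m³.
RT60 = 0.161 · V / A = 0.161 × 2691 / 241.454 = 1.794 s.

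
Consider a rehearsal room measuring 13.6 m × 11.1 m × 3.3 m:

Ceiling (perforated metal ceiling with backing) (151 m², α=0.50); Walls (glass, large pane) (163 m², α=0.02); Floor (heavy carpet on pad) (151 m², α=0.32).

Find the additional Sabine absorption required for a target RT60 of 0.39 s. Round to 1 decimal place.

Summing Sᵢαᵢ: 75.500 + 3.260 + 48.320 → A₁ = 127.080 sabins.
For T = 0.39 s, need A₂ = 0.161·V/T = 0.161·498.168/0.39 = 205.654 sabins.
ΔA = A₂ − A₁ = 205.654 − 127.080 = 78.6 sabins.

78.6 sabins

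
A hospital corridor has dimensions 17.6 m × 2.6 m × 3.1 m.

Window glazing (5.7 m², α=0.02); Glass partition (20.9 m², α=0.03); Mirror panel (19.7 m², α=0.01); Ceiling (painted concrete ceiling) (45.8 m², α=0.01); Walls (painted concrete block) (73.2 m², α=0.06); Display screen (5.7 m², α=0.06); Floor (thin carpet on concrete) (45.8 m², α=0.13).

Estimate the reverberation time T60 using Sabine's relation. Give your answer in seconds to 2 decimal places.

Equivalent absorption area: A = 5.7·0.02 + 20.9·0.03 + 19.7·0.01 + 45.8·0.01 + 73.2·0.06 + 5.7·0.06 + 45.8·0.13 = 12.084 m².
Volume V = 17.6 × 2.6 × 3.1 = 141.856 m³.
T = 0.161 V/A = 0.161·141.856/12.084 = 1.89 s.

1.89 seconds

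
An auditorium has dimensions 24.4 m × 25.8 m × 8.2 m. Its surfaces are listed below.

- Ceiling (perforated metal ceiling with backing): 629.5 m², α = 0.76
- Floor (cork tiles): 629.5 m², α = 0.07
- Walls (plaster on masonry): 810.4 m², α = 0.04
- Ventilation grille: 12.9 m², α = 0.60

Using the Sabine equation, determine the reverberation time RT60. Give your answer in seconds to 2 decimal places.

1.48 s

Total absorption A = 629.5·0.76 + 629.5·0.07 + 810.4·0.04 + 12.9·0.60
  = 478.420 + 44.065 + 32.416 + 7.740 = 562.641 m² sabins.
V = 24.4·25.8·8.2 = 5162.064 m³.
T = 0.161 V/A = 0.161·5162.064/562.641 = 1.48 s.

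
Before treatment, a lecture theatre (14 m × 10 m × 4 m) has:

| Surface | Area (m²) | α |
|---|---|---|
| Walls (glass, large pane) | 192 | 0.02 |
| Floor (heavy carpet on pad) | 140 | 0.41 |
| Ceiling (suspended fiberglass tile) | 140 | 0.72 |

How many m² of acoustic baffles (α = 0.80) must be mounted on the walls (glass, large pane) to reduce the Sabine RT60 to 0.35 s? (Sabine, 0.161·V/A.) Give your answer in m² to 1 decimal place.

Summing Sᵢαᵢ: 3.840 + 57.400 + 100.800 → A₁ = 162.040 sabins.
Required A₂ = 0.161·560/0.35 = 257.600 sabins.
ΔA needed = 257.600 − 162.040 = 95.560 sabins.
Each m² of panel replacing the walls (glass, large pane) adds (0.80 − 0.02) = 0.78 sabins.
Area = ΔA/Δα = 95.560/0.78 = 122.5 m².

122.5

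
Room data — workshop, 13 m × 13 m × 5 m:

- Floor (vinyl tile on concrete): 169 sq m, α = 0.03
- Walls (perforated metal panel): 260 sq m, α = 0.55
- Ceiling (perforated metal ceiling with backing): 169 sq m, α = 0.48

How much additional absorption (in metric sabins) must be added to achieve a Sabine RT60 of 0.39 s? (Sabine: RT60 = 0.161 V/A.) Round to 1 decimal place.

Total absorption A₁ = 169*0.03 + 260*0.55 + 169*0.48
  = 5.070 + 143.000 + 81.120 = 229.190 sq m sabins.
V = 845 m³. Required absorption A₂ = 0.161 × 845 / 0.39 = 348.833 sabins.
Shortfall: 348.833 − 229.190 = 119.6 sabins.

119.6 sabins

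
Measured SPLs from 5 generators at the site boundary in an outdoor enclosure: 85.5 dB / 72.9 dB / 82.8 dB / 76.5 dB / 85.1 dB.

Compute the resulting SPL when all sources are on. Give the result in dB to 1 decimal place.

89.7 dB

Converting to relative power and adding: 10^(85.5/10) + 10^(72.9/10) + 10^(82.8/10) + 10^(76.5/10) + 10^(85.1/10) = 9.331e+08.
L_total = 10·log₁₀(9.331e+08) = 89.7 dB.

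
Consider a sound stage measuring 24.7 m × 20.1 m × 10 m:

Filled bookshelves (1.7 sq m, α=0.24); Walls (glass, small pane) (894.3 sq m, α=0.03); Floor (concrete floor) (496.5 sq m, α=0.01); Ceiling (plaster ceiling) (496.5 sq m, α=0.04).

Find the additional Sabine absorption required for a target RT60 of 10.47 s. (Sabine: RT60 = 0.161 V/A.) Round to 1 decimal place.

A₁ = Σ Sᵢαᵢ = 1.7*0.24 + 894.3*0.03 + 496.5*0.01 + 496.5*0.04 = 52.062 sabins.
V = 4964.7 m³. Required absorption A₂ = 0.161 × 4964.7 / 10.47 = 76.344 sabins.
Additional absorption ΔA = 76.344 − 52.062 = 24.3 sabins.

24.3 sabins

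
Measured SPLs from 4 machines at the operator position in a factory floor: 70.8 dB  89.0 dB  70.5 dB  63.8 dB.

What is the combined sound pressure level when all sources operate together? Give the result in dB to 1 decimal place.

Sum in the linear (power) domain: Σ 10^(Lᵢ/10) = 10^(70.8/10) + 10^(89.0/10) + 10^(70.5/10) + 10^(63.8/10) = 8.2e+08.
Back to dB: 10·log₁₀ Σ = 89.1 dB.

89.1 dB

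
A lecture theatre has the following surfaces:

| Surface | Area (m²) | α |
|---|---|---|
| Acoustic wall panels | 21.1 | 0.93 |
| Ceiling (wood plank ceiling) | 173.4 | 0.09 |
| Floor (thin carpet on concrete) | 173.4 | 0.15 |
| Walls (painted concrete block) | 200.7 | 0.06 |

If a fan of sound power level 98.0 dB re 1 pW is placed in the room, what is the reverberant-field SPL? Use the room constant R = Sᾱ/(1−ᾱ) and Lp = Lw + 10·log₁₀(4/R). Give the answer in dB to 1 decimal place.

Σ(Sᵢαᵢ) = 21.1·0.93 + 173.4·0.09 + 173.4·0.15 + 200.7·0.06 = 73.281; total area S = 568.6 m².
ᾱ = 73.281/568.6 = 0.1289; R = Sᾱ/(1−ᾱ) = 73.281/(1−0.1289) = 84.125 m².
Lp = 98.0 + 10·log₁₀(4/84.125) = 98.0 + (-13.23) = 84.8 dB.

84.8 dB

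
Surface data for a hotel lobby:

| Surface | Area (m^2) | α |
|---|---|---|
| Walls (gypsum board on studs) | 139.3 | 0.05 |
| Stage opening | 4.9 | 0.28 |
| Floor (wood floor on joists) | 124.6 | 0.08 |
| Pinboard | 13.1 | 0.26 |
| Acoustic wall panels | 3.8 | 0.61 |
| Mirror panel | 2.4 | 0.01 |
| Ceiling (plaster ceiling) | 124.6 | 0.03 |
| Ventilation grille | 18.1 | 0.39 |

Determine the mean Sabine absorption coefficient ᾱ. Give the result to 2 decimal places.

0.08

Total surface area S = 430.8 m^2.
Weighted sum Σ Sα = 34.850.
ᾱ = A/S = 0.08.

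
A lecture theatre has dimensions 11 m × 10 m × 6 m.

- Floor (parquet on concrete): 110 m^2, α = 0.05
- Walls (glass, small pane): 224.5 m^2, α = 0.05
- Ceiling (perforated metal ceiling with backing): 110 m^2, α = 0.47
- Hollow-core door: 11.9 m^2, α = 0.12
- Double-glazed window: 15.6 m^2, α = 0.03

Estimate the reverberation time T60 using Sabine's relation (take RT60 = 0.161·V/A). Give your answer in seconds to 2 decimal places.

Summing Sᵢαᵢ: 5.500 + 11.225 + 51.700 + 1.428 + 0.468 → A = 70.321 sabins.
V = 11·10·6 = 660 m³.
T = 0.161 V/A = 0.161·660/70.321 = 1.51 s.

1.51 s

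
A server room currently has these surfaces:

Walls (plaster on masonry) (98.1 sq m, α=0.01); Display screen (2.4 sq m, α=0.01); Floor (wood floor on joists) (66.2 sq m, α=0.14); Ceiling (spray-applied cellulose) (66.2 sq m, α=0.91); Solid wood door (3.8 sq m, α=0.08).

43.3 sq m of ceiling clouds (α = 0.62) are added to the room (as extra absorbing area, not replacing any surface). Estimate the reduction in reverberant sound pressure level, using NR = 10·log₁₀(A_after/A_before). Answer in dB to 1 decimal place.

Equivalent absorption area: A_before = 98.1×0.01 + 2.4×0.01 + 66.2×0.14 + 66.2×0.91 + 3.8×0.08 = 70.819 sq m.
Treatment contributes 43.3·0.62 = 26.846 sabins.
A_after = 70.819 + 26.846 = 97.665 sabins.
NR = 10·log₁₀(97.665/70.819) = 1.4 dB.

1.4 dB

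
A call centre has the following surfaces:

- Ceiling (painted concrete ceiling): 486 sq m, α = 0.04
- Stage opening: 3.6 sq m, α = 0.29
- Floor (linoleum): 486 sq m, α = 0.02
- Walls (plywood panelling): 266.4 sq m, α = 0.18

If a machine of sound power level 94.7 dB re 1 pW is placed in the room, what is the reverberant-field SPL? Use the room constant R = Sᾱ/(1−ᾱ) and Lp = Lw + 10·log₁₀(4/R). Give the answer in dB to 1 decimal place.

A = 78.156 sabins; S = 1242.0 sq m.
ᾱ = 78.156/1242.0 = 0.0629; R = Sᾱ/(1−ᾱ) = 78.156/(1−0.0629) = 83.402 sq m.
Lp = Lw + 10 log₁₀(4/R) = 94.7 -13.19 = 81.5 dB.

81.5 dB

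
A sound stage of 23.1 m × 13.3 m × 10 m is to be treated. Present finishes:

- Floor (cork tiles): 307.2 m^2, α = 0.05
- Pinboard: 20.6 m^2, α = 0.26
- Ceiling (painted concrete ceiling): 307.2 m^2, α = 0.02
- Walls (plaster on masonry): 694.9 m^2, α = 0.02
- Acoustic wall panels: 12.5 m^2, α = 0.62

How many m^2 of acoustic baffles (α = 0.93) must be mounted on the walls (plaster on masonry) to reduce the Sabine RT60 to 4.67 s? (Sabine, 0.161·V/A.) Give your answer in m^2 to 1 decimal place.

63.1

Total absorption A₁ = 307.2·0.05 + 20.6·0.26 + 307.2·0.02 + 694.9·0.02 + 12.5·0.62
  = 15.360 + 5.356 + 6.144 + 13.898 + 7.750 = 48.508 m^2 sabins.
V = 3072.3 m³. Target absorption A₂ = 0.161 × 3072.3 / 4.67 = 105.919 sabins.
Absorption to add: 105.919 − 48.508 = 57.411 sabins.
Net gain per m^2: Δα = 0.93 − 0.02 = 0.91.
Area = ΔA/Δα = 57.411/0.91 = 63.1 m^2.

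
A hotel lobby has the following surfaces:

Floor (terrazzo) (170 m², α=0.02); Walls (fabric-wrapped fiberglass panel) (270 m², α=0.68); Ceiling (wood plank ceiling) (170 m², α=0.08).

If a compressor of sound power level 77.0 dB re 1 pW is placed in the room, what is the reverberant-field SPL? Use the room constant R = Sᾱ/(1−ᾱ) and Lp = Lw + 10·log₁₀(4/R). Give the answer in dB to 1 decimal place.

Σ(Sᵢαᵢ) = 170×0.02 + 270×0.68 + 170×0.08 = 200.600; total area S = 610.0 m².
ᾱ = 200.600/610.0 = 0.3289; R = Sᾱ/(1−ᾱ) = 200.600/(1−0.3289) = 298.912 m².
Lp = Lw + 10 log₁₀(4/R) = 77.0 -18.73 = 58.3 dB.

58.3 dB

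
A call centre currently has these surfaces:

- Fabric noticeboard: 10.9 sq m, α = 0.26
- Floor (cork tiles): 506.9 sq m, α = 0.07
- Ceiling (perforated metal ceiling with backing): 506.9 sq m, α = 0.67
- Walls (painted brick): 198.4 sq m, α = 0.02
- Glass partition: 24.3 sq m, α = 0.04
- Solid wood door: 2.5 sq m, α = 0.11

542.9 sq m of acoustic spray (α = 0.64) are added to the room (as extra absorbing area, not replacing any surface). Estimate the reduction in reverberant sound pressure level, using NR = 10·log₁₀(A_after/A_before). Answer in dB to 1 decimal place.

Total absorption A_before = 10.9·0.26 + 506.9·0.07 + 506.9·0.67 + 198.4·0.02 + 24.3·0.04 + 2.5·0.11
  = 2.834 + 35.483 + 339.623 + 3.968 + 0.972 + 0.275 = 383.155 sq m sabins.
Added absorption = 542.9 × 0.64 = 347.456 sabins.
A_after = 383.155 + 347.456 = 730.611 sabins.
NR = 10·log₁₀(730.611/383.155) = 2.8 dB.

2.8 dB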